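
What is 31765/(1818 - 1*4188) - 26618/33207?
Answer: -74527001/5246706 ≈ -14.205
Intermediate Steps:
31765/(1818 - 1*4188) - 26618/33207 = 31765/(1818 - 4188) - 26618*1/33207 = 31765/(-2370) - 26618/33207 = 31765*(-1/2370) - 26618/33207 = -6353/474 - 26618/33207 = -74527001/5246706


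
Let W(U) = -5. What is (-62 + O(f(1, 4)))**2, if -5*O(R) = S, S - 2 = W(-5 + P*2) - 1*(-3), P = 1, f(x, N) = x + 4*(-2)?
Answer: 3844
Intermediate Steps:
f(x, N) = -8 + x (f(x, N) = x - 8 = -8 + x)
S = 0 (S = 2 + (-5 - 1*(-3)) = 2 + (-5 + 3) = 2 - 2 = 0)
O(R) = 0 (O(R) = -1/5*0 = 0)
(-62 + O(f(1, 4)))**2 = (-62 + 0)**2 = (-62)**2 = 3844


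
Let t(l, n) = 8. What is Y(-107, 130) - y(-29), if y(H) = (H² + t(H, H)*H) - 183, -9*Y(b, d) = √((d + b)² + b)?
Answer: -426 - √422/9 ≈ -428.28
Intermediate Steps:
Y(b, d) = -√(b + (b + d)²)/9 (Y(b, d) = -√((d + b)² + b)/9 = -√((b + d)² + b)/9 = -√(b + (b + d)²)/9)
y(H) = -183 + H² + 8*H (y(H) = (H² + 8*H) - 183 = -183 + H² + 8*H)
Y(-107, 130) - y(-29) = -√(-107 + (-107 + 130)²)/9 - (-183 + (-29)² + 8*(-29)) = -√(-107 + 23²)/9 - (-183 + 841 - 232) = -√(-107 + 529)/9 - 1*426 = -√422/9 - 426 = -426 - √422/9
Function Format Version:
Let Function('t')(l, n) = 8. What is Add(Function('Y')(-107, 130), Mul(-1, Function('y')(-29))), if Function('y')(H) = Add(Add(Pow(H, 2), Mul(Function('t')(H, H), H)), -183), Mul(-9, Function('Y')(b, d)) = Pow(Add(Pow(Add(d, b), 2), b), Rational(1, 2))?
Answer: Add(-426, Mul(Rational(-1, 9), Pow(422, Rational(1, 2)))) ≈ -428.28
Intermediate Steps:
Function('Y')(b, d) = Mul(Rational(-1, 9), Pow(Add(b, Pow(Add(b, d), 2)), Rational(1, 2))) (Function('Y')(b, d) = Mul(Rational(-1, 9), Pow(Add(Pow(Add(d, b), 2), b), Rational(1, 2))) = Mul(Rational(-1, 9), Pow(Add(Pow(Add(b, d), 2), b), Rational(1, 2))) = Mul(Rational(-1, 9), Pow(Add(b, Pow(Add(b, d), 2)), Rational(1, 2))))
Function('y')(H) = Add(-183, Pow(H, 2), Mul(8, H)) (Function('y')(H) = Add(Add(Pow(H, 2), Mul(8, H)), -183) = Add(-183, Pow(H, 2), Mul(8, H)))
Add(Function('Y')(-107, 130), Mul(-1, Function('y')(-29))) = Add(Mul(Rational(-1, 9), Pow(Add(-107, Pow(Add(-107, 130), 2)), Rational(1, 2))), Mul(-1, Add(-183, Pow(-29, 2), Mul(8, -29)))) = Add(Mul(Rational(-1, 9), Pow(Add(-107, Pow(23, 2)), Rational(1, 2))), Mul(-1, Add(-183, 841, -232))) = Add(Mul(Rational(-1, 9), Pow(Add(-107, 529), Rational(1, 2))), Mul(-1, 426)) = Add(Mul(Rational(-1, 9), Pow(422, Rational(1, 2))), -426) = Add(-426, Mul(Rational(-1, 9), Pow(422, Rational(1, 2))))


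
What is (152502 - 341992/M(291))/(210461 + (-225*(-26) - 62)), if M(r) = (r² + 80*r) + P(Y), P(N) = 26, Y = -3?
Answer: 16467891482/23352080763 ≈ 0.70520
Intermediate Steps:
M(r) = 26 + r² + 80*r (M(r) = (r² + 80*r) + 26 = 26 + r² + 80*r)
(152502 - 341992/M(291))/(210461 + (-225*(-26) - 62)) = (152502 - 341992/(26 + 291² + 80*291))/(210461 + (-225*(-26) - 62)) = (152502 - 341992/(26 + 84681 + 23280))/(210461 + (5850 - 62)) = (152502 - 341992/107987)/(210461 + 5788) = (152502 - 341992*1/107987)/216249 = (152502 - 341992/107987)*(1/216249) = (16467891482/107987)*(1/216249) = 16467891482/23352080763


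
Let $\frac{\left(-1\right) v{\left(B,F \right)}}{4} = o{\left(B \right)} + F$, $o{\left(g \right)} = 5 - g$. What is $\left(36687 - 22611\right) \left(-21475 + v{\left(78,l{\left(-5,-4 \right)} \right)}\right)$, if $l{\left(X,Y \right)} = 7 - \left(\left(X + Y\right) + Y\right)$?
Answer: $-299297988$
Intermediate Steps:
$l{\left(X,Y \right)} = 7 - X - 2 Y$ ($l{\left(X,Y \right)} = 7 - \left(X + 2 Y\right) = 7 - X - 2 Y$)
$v{\left(B,F \right)} = -20 - 4 F + 4 B$ ($v{\left(B,F \right)} = - 4 \left(\left(5 - B\right) + F\right) = - 4 \left(5 + F - B\right) = -20 - 4 F + 4 B$)
$\left(36687 - 22611\right) \left(-21475 + v{\left(78,l{\left(-5,-4 \right)} \right)}\right) = \left(36687 - 22611\right) \left(-21475 - \left(-292 + 4 \left(7 - -5 - -8\right)\right)\right) = 14076 \left(-21475 - \left(-292 + 4 \left(7 + 5 + 8\right)\right)\right) = 14076 \left(-21475 - -212\right) = 14076 \left(-21475 + 212\right) = 14076 \left(-21263\right) = -299297988$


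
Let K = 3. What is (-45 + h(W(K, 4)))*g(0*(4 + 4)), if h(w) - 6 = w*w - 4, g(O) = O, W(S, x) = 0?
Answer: 0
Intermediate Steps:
h(w) = 2 + w² (h(w) = 6 + (w*w - 4) = 6 + (w² - 4) = 6 + (-4 + w²) = 2 + w²)
(-45 + h(W(K, 4)))*g(0*(4 + 4)) = (-45 + (2 + 0²))*(0*(4 + 4)) = (-45 + (2 + 0))*(0*8) = (-45 + 2)*0 = -43*0 = 0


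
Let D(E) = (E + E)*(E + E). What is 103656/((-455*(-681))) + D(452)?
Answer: 12058027016/14755 ≈ 8.1722e+5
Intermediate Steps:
D(E) = 4*E² (D(E) = (2*E)*(2*E) = 4*E²)
103656/((-455*(-681))) + D(452) = 103656/((-455*(-681))) + 4*452² = 103656/309855 + 4*204304 = 103656*(1/309855) + 817216 = 4936/14755 + 817216 = 12058027016/14755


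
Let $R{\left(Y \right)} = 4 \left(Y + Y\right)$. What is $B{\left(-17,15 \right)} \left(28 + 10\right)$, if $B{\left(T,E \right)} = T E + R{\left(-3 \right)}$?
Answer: $-10602$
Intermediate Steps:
$R{\left(Y \right)} = 8 Y$ ($R{\left(Y \right)} = 4 \cdot 2 Y = 8 Y$)
$B{\left(T,E \right)} = -24 + E T$ ($B{\left(T,E \right)} = T E + 8 \left(-3\right) = E T - 24 = -24 + E T$)
$B{\left(-17,15 \right)} \left(28 + 10\right) = \left(-24 + 15 \left(-17\right)\right) \left(28 + 10\right) = \left(-24 - 255\right) 38 = \left(-279\right) 38 = -10602$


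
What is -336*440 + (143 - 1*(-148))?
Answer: -147549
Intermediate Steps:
-336*440 + (143 - 1*(-148)) = -147840 + (143 + 148) = -147840 + 291 = -147549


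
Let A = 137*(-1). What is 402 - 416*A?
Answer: 57394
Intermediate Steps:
A = -137
402 - 416*A = 402 - 416*(-137) = 402 + 56992 = 57394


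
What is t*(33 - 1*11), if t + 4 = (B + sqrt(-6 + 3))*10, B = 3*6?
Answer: 3872 + 220*I*sqrt(3) ≈ 3872.0 + 381.05*I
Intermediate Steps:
B = 18
t = 176 + 10*I*sqrt(3) (t = -4 + (18 + sqrt(-6 + 3))*10 = -4 + (18 + sqrt(-3))*10 = -4 + (18 + I*sqrt(3))*10 = -4 + (180 + 10*I*sqrt(3)) = 176 + 10*I*sqrt(3) ≈ 176.0 + 17.32*I)
t*(33 - 1*11) = (176 + 10*I*sqrt(3))*(33 - 1*11) = (176 + 10*I*sqrt(3))*(33 - 11) = (176 + 10*I*sqrt(3))*22 = 3872 + 220*I*sqrt(3)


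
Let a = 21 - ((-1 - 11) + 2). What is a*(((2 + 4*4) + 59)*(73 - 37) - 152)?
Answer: 81220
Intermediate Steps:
a = 31 (a = 21 - (-12 + 2) = 21 - 1*(-10) = 21 + 10 = 31)
a*(((2 + 4*4) + 59)*(73 - 37) - 152) = 31*(((2 + 4*4) + 59)*(73 - 37) - 152) = 31*(((2 + 16) + 59)*36 - 152) = 31*((18 + 59)*36 - 152) = 31*(77*36 - 152) = 31*(2772 - 152) = 31*2620 = 81220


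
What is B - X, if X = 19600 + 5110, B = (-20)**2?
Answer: -24310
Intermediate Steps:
B = 400
X = 24710
B - X = 400 - 1*24710 = 400 - 24710 = -24310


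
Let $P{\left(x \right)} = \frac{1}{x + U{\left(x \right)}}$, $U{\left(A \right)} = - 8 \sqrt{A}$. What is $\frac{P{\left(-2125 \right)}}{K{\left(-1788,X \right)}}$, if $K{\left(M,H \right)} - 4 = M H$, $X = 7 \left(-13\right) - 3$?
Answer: $\frac{i}{840380 \left(- 425 i + 8 \sqrt{85}\right)} \approx -2.718 \cdot 10^{-9} + 4.7169 \cdot 10^{-10} i$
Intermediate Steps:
$X = -94$ ($X = -91 - 3 = -94$)
$K{\left(M,H \right)} = 4 + H M$ ($K{\left(M,H \right)} = 4 + M H = 4 + H M$)
$P{\left(x \right)} = \frac{1}{x - 8 \sqrt{x}}$
$\frac{P{\left(-2125 \right)}}{K{\left(-1788,X \right)}} = \frac{1}{\left(-2125 - 8 \sqrt{-2125}\right) \left(4 - -168072\right)} = \frac{1}{\left(-2125 - 8 \cdot 5 i \sqrt{85}\right) \left(4 + 168072\right)} = \frac{1}{\left(-2125 - 40 i \sqrt{85}\right) 168076} = \frac{1}{-2125 - 40 i \sqrt{85}} \cdot \frac{1}{168076} = \frac{1}{168076 \left(-2125 - 40 i \sqrt{85}\right)}$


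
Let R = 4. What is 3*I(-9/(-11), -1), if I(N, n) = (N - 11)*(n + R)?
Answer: -1008/11 ≈ -91.636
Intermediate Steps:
I(N, n) = (-11 + N)*(4 + n) (I(N, n) = (N - 11)*(n + 4) = (-11 + N)*(4 + n))
3*I(-9/(-11), -1) = 3*(-44 - 11*(-1) + 4*(-9/(-11)) - 9/(-11)*(-1)) = 3*(-44 + 11 + 4*(-9*(-1/11)) - 9*(-1/11)*(-1)) = 3*(-44 + 11 + 4*(9/11) + (9/11)*(-1)) = 3*(-44 + 11 + 36/11 - 9/11) = 3*(-336/11) = -1008/11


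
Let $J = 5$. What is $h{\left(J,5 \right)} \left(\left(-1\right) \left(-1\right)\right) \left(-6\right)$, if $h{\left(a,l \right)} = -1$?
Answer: $6$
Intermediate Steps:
$h{\left(J,5 \right)} \left(\left(-1\right) \left(-1\right)\right) \left(-6\right) = - \left(-1\right) \left(-1\right) \left(-6\right) = \left(-1\right) 1 \left(-6\right) = \left(-1\right) \left(-6\right) = 6$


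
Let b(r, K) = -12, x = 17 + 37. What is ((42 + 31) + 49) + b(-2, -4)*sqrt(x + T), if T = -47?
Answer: 122 - 12*sqrt(7) ≈ 90.251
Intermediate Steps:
x = 54
((42 + 31) + 49) + b(-2, -4)*sqrt(x + T) = ((42 + 31) + 49) - 12*sqrt(54 - 47) = (73 + 49) - 12*sqrt(7) = 122 - 12*sqrt(7)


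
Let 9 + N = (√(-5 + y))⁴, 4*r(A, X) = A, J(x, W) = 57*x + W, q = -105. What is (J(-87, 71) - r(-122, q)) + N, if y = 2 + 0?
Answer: -9715/2 ≈ -4857.5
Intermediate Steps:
J(x, W) = W + 57*x
y = 2
r(A, X) = A/4
N = 0 (N = -9 + (√(-5 + 2))⁴ = -9 + (√(-3))⁴ = -9 + (I*√3)⁴ = -9 + 9 = 0)
(J(-87, 71) - r(-122, q)) + N = ((71 + 57*(-87)) - (-122)/4) + 0 = ((71 - 4959) - 1*(-61/2)) + 0 = (-4888 + 61/2) + 0 = -9715/2 + 0 = -9715/2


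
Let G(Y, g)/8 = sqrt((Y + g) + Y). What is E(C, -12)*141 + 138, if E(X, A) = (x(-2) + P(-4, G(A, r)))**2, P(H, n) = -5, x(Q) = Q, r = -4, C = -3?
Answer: 7047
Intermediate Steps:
G(Y, g) = 8*sqrt(g + 2*Y) (G(Y, g) = 8*sqrt((Y + g) + Y) = 8*sqrt(g + 2*Y))
E(X, A) = 49 (E(X, A) = (-2 - 5)**2 = (-7)**2 = 49)
E(C, -12)*141 + 138 = 49*141 + 138 = 6909 + 138 = 7047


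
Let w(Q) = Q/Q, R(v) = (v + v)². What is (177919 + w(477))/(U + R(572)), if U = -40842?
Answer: 88960/633947 ≈ 0.14033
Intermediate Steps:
R(v) = 4*v² (R(v) = (2*v)² = 4*v²)
w(Q) = 1
(177919 + w(477))/(U + R(572)) = (177919 + 1)/(-40842 + 4*572²) = 177920/(-40842 + 4*327184) = 177920/(-40842 + 1308736) = 177920/1267894 = 177920*(1/1267894) = 88960/633947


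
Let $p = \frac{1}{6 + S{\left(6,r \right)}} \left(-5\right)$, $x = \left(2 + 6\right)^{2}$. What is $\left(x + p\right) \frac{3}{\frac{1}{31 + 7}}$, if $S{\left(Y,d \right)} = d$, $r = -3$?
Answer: $7106$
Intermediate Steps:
$x = 64$ ($x = 8^{2} = 64$)
$p = - \frac{5}{3}$ ($p = \frac{1}{6 - 3} \left(-5\right) = \frac{1}{3} \left(-5\right) = - \frac{5}{3} \approx -1.6667$)
$\left(x + p\right) \frac{3}{\frac{1}{31 + 7}} = \left(64 - \frac{5}{3}\right) \frac{3}{\frac{1}{31 + 7}} = \frac{187 \frac{3}{\frac{1}{38}}}{3} = \frac{187 \cdot 3 \frac{1}{\frac{1}{38}}}{3} = \frac{187 \cdot 3 \cdot 38}{3} = \frac{187}{3} \cdot 114 = 7106$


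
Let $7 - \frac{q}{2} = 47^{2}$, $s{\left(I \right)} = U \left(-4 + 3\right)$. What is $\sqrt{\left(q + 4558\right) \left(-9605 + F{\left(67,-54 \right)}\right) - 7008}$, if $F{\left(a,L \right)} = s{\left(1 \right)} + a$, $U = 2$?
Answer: $2 i \sqrt{369042} \approx 1215.0 i$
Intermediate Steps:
$s{\left(I \right)} = -2$ ($s{\left(I \right)} = 2 \left(-4 + 3\right) = 2 \left(-1\right) = -2$)
$F{\left(a,L \right)} = -2 + a$
$q = -4404$ ($q = 14 - 2 \cdot 47^{2} = 14 - 4418 = -4404$)
$\sqrt{\left(q + 4558\right) \left(-9605 + F{\left(67,-54 \right)}\right) - 7008} = \sqrt{\left(-4404 + 4558\right) \left(-9605 + \left(-2 + 67\right)\right) - 7008} = \sqrt{154 \left(-9605 + 65\right) - 7008} = \sqrt{154 \left(-9540\right) - 7008} = \sqrt{-1469160 - 7008} = \sqrt{-1476168} = 2 i \sqrt{369042}$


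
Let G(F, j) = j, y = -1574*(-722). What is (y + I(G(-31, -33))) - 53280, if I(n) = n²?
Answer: 1084237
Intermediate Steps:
y = 1136428
(y + I(G(-31, -33))) - 53280 = (1136428 + (-33)²) - 53280 = (1136428 + 1089) - 53280 = 1137517 - 53280 = 1084237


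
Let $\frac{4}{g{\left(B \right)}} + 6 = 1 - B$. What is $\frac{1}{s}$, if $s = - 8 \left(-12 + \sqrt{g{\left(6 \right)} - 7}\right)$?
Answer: $\frac{11}{1110} + \frac{i \sqrt{11}}{1480} \approx 0.0099099 + 0.002241 i$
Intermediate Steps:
$g{\left(B \right)} = \frac{4}{-5 - B}$ ($g{\left(B \right)} = \frac{4}{-6 - \left(-1 + B\right)} = \frac{4}{-5 - B}$)
$s = 96 - \frac{72 i \sqrt{11}}{11}$ ($s = - 8 \left(-12 + \sqrt{- \frac{4}{5 + 6} - 7}\right) = - 8 \left(-12 + \sqrt{- \frac{4}{11} - 7}\right) = - 8 \left(-12 + \sqrt{- \frac{81}{11}}\right) = - 8 \left(-12 + \frac{9 i \sqrt{11}}{11}\right) = 96 - \frac{72 i \sqrt{11}}{11} \approx 96.0 - 21.709 i$)
$\frac{1}{s} = \frac{1}{96 - \frac{72 i \sqrt{11}}{11}}$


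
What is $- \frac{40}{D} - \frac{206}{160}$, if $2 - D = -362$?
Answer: $- \frac{10173}{7280} \approx -1.3974$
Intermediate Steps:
$D = 364$ ($D = 2 - -362 = 2 + 362 = 364$)
$- \frac{40}{D} - \frac{206}{160} = - \frac{40}{364} - \frac{206}{160} = \left(-40\right) \frac{1}{364} - \frac{103}{80} = - \frac{10}{91} - \frac{103}{80} = - \frac{10173}{7280}$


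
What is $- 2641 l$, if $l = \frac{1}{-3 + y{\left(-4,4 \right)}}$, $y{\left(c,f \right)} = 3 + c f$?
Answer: $\frac{2641}{16} \approx 165.06$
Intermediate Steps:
$l = - \frac{1}{16}$ ($l = \frac{1}{-3 + \left(3 - 16\right)} = \frac{1}{-3 - 13} = \frac{1}{-16} = - \frac{1}{16} \approx -0.0625$)
$- 2641 l = \left(-2641\right) \left(- \frac{1}{16}\right) = \frac{2641}{16}$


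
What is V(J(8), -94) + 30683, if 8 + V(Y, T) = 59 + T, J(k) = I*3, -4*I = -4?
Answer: 30640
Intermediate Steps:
I = 1 (I = -¼*(-4) = 1)
J(k) = 3 (J(k) = 1*3 = 3)
V(Y, T) = 51 + T (V(Y, T) = -8 + (59 + T) = 51 + T)
V(J(8), -94) + 30683 = (51 - 94) + 30683 = -43 + 30683 = 30640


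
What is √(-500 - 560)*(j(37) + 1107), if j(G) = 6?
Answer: 2226*I*√265 ≈ 36237.0*I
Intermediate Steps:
√(-500 - 560)*(j(37) + 1107) = √(-500 - 560)*(6 + 1107) = √(-1060)*1113 = (2*I*√265)*1113 = 2226*I*√265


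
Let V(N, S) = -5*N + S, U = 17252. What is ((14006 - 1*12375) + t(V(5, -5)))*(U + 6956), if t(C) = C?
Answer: 38757008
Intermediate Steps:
V(N, S) = S - 5*N
((14006 - 1*12375) + t(V(5, -5)))*(U + 6956) = ((14006 - 1*12375) + (-5 - 5*5))*(17252 + 6956) = ((14006 - 12375) + (-5 - 25))*24208 = (1631 - 30)*24208 = 1601*24208 = 38757008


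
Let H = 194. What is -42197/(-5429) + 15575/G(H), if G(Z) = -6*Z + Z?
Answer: -8725117/1053226 ≈ -8.2842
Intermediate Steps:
G(Z) = -5*Z
-42197/(-5429) + 15575/G(H) = -42197/(-5429) + 15575/((-5*194)) = -42197*(-1/5429) + 15575/(-970) = 42197/5429 + 15575*(-1/970) = 42197/5429 - 3115/194 = -8725117/1053226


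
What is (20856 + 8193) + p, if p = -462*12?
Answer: 23505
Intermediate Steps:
p = -5544
(20856 + 8193) + p = (20856 + 8193) - 5544 = 29049 - 5544 = 23505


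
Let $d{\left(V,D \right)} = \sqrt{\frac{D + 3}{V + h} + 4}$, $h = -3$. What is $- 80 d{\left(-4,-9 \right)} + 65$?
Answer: $65 - \frac{80 \sqrt{238}}{7} \approx -111.31$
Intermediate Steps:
$d{\left(V,D \right)} = \sqrt{4 + \frac{3 + D}{-3 + V}}$ ($d{\left(V,D \right)} = \sqrt{\frac{D + 3}{V - 3} + 4} = \sqrt{\frac{3 + D}{-3 + V} + 4} = \sqrt{4 + \frac{3 + D}{-3 + V}}$)
$- 80 d{\left(-4,-9 \right)} + 65 = - 80 \sqrt{\frac{-9 - 9 + 4 \left(-4\right)}{-3 - 4}} + 65 = - 80 \sqrt{\frac{-9 - 9 - 16}{-7}} + 65 = - 80 \sqrt{\left(- \frac{1}{7}\right) \left(-34\right)} + 65 = - 80 \sqrt{\frac{34}{7}} + 65 = - 80 \frac{\sqrt{238}}{7} + 65 = - \frac{80 \sqrt{238}}{7} + 65 = 65 - \frac{80 \sqrt{238}}{7}$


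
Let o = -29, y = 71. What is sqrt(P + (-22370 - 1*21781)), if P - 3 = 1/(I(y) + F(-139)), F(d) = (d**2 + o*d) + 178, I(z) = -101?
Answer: I*sqrt(24233633650639)/23429 ≈ 210.11*I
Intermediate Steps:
F(d) = 178 + d**2 - 29*d (F(d) = (d**2 - 29*d) + 178 = 178 + d**2 - 29*d)
P = 70288/23429 (P = 3 + 1/(-101 + (178 + (-139)**2 - 29*(-139))) = 3 + 1/(-101 + (178 + 19321 + 4031)) = 3 + 1/(-101 + 23530) = 3 + 1/23429 = 70288/23429 ≈ 3.0000)
sqrt(P + (-22370 - 1*21781)) = sqrt(70288/23429 + (-22370 - 1*21781)) = sqrt(70288/23429 + (-22370 - 21781)) = sqrt(70288/23429 - 44151) = sqrt(-1034343491/23429) = I*sqrt(24233633650639)/23429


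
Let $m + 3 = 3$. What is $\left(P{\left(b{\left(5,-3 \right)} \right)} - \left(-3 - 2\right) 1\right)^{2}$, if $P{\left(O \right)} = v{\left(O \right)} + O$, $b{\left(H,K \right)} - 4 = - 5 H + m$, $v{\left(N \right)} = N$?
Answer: $1369$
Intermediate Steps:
$m = 0$ ($m = -3 + 3 = 0$)
$b{\left(H,K \right)} = 4 - 5 H$ ($b{\left(H,K \right)} = 4 + \left(- 5 H + 0\right) = 4 - 5 H$)
$P{\left(O \right)} = 2 O$ ($P{\left(O \right)} = O + O = 2 O$)
$\left(P{\left(b{\left(5,-3 \right)} \right)} - \left(-3 - 2\right) 1\right)^{2} = \left(2 \left(4 - 25\right) - \left(-3 - 2\right) 1\right)^{2} = \left(2 \left(4 - 25\right) - \left(-5\right) 1\right)^{2} = \left(2 \left(-21\right) - -5\right)^{2} = \left(-42 + 5\right)^{2} = \left(-37\right)^{2} = 1369$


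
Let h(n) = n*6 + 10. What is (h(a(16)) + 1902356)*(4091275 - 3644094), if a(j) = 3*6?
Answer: 850750225794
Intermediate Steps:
a(j) = 18
h(n) = 10 + 6*n (h(n) = 6*n + 10 = 10 + 6*n)
(h(a(16)) + 1902356)*(4091275 - 3644094) = ((10 + 6*18) + 1902356)*(4091275 - 3644094) = ((10 + 108) + 1902356)*447181 = (118 + 1902356)*447181 = 1902474*447181 = 850750225794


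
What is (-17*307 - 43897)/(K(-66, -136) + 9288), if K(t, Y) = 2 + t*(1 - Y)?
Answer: -12279/62 ≈ -198.05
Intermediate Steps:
(-17*307 - 43897)/(K(-66, -136) + 9288) = (-17*307 - 43897)/((2 - 66 - 1*(-136)*(-66)) + 9288) = (-5219 - 43897)/((2 - 66 - 8976) + 9288) = -49116/(-9040 + 9288) = -49116/248 = -49116*1/248 = -12279/62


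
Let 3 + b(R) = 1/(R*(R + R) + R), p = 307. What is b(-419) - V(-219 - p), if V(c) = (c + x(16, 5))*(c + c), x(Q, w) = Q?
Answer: -188160225668/350703 ≈ -5.3652e+5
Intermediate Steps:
b(R) = -3 + 1/(R + 2*R**2) (b(R) = -3 + 1/(R*(R + R) + R) = -3 + 1/(R*(2*R) + R) = -3 + 1/(2*R**2 + R) = -3 + 1/(R + 2*R**2))
V(c) = 2*c*(16 + c) (V(c) = (c + 16)*(c + c) = (16 + c)*(2*c) = 2*c*(16 + c))
b(-419) - V(-219 - p) = (1 - 6*(-419)**2 - 3*(-419))/((-419)*(1 + 2*(-419))) - 2*(-219 - 1*307)*(16 + (-219 - 1*307)) = -(1 - 6*175561 + 1257)/(419*(1 - 838)) - 2*(-219 - 307)*(16 + (-219 - 307)) = -1/419*(1 - 1053366 + 1257)/(-837) - 2*(-526)*(16 - 526) = -1/419*(-1/837)*(-1052108) - 2*(-526)*(-510) = -1052108/350703 - 1*536520 = -1052108/350703 - 536520 = -188160225668/350703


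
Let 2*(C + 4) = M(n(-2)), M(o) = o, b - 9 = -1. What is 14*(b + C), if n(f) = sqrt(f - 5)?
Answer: 56 + 7*I*sqrt(7) ≈ 56.0 + 18.52*I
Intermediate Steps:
b = 8 (b = 9 - 1 = 8)
n(f) = sqrt(-5 + f)
C = -4 + I*sqrt(7)/2 (C = -4 + sqrt(-5 - 2)/2 = -4 + sqrt(-7)/2 = -4 + (I*sqrt(7))/2 = -4 + I*sqrt(7)/2 ≈ -4.0 + 1.3229*I)
14*(b + C) = 14*(8 + (-4 + I*sqrt(7)/2)) = 14*(4 + I*sqrt(7)/2) = 56 + 7*I*sqrt(7)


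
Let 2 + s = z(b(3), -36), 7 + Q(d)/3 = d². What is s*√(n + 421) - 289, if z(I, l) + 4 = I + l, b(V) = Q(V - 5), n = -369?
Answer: -289 - 102*√13 ≈ -656.77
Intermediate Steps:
Q(d) = -21 + 3*d²
b(V) = -21 + 3*(-5 + V)² (b(V) = -21 + 3*(V - 5)² = -21 + 3*(-5 + V)²)
z(I, l) = -4 + I + l (z(I, l) = -4 + (I + l) = -4 + I + l)
s = -51 (s = -2 + (-4 + (-21 + 3*(-5 + 3)²) - 36) = -2 + (-4 + (-21 + 3*(-2)²) - 36) = -2 + (-4 + (-21 + 3*4) - 36) = -2 + (-4 + (-21 + 12) - 36) = -2 + (-4 - 9 - 36) = -2 - 49 = -51)
s*√(n + 421) - 289 = -51*√(-369 + 421) - 289 = -102*√13 - 289 = -289 - 102*√13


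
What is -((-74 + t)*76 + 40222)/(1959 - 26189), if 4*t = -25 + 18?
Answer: 6893/4846 ≈ 1.4224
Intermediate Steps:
t = -7/4 (t = (-25 + 18)/4 = (¼)*(-7) = -7/4 ≈ -1.7500)
-((-74 + t)*76 + 40222)/(1959 - 26189) = -((-74 - 7/4)*76 + 40222)/(1959 - 26189) = -(-303/4*76 + 40222)/(-24230) = -(-5757 + 40222)*(-1)/24230 = -34465*(-1)/24230 = -1*(-6893/4846) = 6893/4846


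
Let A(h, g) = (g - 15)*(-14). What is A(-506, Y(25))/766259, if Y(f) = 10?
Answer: 70/766259 ≈ 9.1353e-5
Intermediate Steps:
A(h, g) = 210 - 14*g (A(h, g) = (-15 + g)*(-14) = 210 - 14*g)
A(-506, Y(25))/766259 = (210 - 14*10)/766259 = (210 - 140)*(1/766259) = 70*(1/766259) = 70/766259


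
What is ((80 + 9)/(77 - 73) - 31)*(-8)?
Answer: 70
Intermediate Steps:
((80 + 9)/(77 - 73) - 31)*(-8) = (89/4 - 31)*(-8) = -35/4*(-8) = 70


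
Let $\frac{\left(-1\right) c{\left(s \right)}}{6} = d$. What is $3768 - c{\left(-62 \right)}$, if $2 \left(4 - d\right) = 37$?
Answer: $3681$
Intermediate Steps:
$d = - \frac{29}{2}$ ($d = 4 - \frac{37}{2} = - \frac{29}{2} \approx -14.5$)
$c{\left(s \right)} = 87$ ($c{\left(s \right)} = \left(-6\right) \left(- \frac{29}{2}\right) = 87$)
$3768 - c{\left(-62 \right)} = 3768 - 87 = 3681$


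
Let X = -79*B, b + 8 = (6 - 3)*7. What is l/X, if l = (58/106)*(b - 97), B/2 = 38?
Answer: 609/79553 ≈ 0.0076553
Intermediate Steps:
B = 76 (B = 2*38 = 76)
b = 13 (b = -8 + (6 - 3)*7 = -8 + 3*7 = -8 + 21 = 13)
X = -6004 (X = -79*76 = -6004)
l = -2436/53 (l = (58/106)*(13 - 97) = (58*(1/106))*(-84) = (29/53)*(-84) = -2436/53 ≈ -45.962)
l/X = -2436/53/(-6004) = -2436/53*(-1/6004) = 609/79553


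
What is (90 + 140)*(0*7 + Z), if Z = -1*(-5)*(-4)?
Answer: -4600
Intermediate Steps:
Z = -20 (Z = 5*(-4) = -20)
(90 + 140)*(0*7 + Z) = (90 + 140)*(0*7 - 20) = 230*(0 - 20) = 230*(-20) = -4600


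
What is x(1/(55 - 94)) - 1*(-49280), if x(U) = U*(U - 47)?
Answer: 74956714/1521 ≈ 49281.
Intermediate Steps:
x(U) = U*(-47 + U)
x(1/(55 - 94)) - 1*(-49280) = (-47 + 1/(55 - 94))/(55 - 94) - 1*(-49280) = (-47 + 1/(-39))/(-39) + 49280 = -(-47 - 1/39)/39 + 49280 = -1/39*(-1834/39) + 49280 = 1834/1521 + 49280 = 74956714/1521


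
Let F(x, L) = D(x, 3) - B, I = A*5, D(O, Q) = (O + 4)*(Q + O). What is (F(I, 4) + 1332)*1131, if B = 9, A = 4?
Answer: 2120625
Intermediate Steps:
D(O, Q) = (4 + O)*(O + Q)
I = 20 (I = 4*5 = 20)
F(x, L) = 3 + x² + 7*x (F(x, L) = (x² + 4*x + 4*3 + x*3) - 1*9 = (x² + 4*x + 12 + 3*x) - 9 = (12 + x² + 7*x) - 9 = 3 + x² + 7*x)
(F(I, 4) + 1332)*1131 = ((3 + 20² + 7*20) + 1332)*1131 = ((3 + 400 + 140) + 1332)*1131 = (543 + 1332)*1131 = 1875*1131 = 2120625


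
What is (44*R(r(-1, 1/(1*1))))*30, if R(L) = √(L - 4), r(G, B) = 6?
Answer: 1320*√2 ≈ 1866.8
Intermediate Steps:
R(L) = √(-4 + L)
(44*R(r(-1, 1/(1*1))))*30 = (44*√(-4 + 6))*30 = (44*√2)*30 = 1320*√2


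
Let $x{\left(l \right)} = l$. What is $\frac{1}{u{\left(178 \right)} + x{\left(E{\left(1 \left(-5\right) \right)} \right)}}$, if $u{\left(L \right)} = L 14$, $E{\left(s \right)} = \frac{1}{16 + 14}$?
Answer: $\frac{30}{74761} \approx 0.00040128$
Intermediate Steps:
$E{\left(s \right)} = \frac{1}{30}$
$u{\left(L \right)} = 14 L$
$\frac{1}{u{\left(178 \right)} + x{\left(E{\left(1 \left(-5\right) \right)} \right)}} = \frac{1}{14 \cdot 178 + \frac{1}{30}} = \frac{1}{2492 + \frac{1}{30}} = \frac{1}{\frac{74761}{30}} = \frac{30}{74761}$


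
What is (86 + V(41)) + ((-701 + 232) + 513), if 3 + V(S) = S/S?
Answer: 128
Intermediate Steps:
V(S) = -2 (V(S) = -3 + S/S = -3 + 1 = -2)
(86 + V(41)) + ((-701 + 232) + 513) = (86 - 2) + ((-701 + 232) + 513) = 84 + (-469 + 513) = 84 + 44 = 128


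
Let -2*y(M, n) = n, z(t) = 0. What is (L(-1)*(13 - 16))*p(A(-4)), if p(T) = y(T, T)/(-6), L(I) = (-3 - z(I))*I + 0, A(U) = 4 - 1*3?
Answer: -¾ ≈ -0.75000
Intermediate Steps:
A(U) = 1 (A(U) = 4 - 3 = 1)
L(I) = -3*I (L(I) = (-3 - 1*0)*I + 0 = (-3 + 0)*I + 0 = -3*I + 0 = -3*I)
y(M, n) = -n/2
p(T) = T/12 (p(T) = -T/2/(-6) = -T/2*(-⅙) = T/12)
(L(-1)*(13 - 16))*p(A(-4)) = ((-3*(-1))*(13 - 16))*((1/12)*1) = (3*(-3))*(1/12) = -9*1/12 = -¾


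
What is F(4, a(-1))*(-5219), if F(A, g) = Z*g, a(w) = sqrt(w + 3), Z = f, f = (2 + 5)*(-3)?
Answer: 109599*sqrt(2) ≈ 1.5500e+5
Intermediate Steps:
f = -21 (f = 7*(-3) = -21)
Z = -21
a(w) = sqrt(3 + w)
F(A, g) = -21*g
F(4, a(-1))*(-5219) = -21*sqrt(3 - 1)*(-5219) = -21*sqrt(2)*(-5219) = 109599*sqrt(2)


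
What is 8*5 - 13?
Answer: 27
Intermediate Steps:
8*5 - 13 = 40 - 13 = 27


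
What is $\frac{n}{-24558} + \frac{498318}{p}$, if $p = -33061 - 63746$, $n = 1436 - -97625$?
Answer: $- \frac{13753933}{1498038} \approx -9.1813$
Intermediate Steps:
$n = 99061$ ($n = 1436 + 97625 = 99061$)
$p = -96807$ ($p = -33061 - 63746 = -96807$)
$\frac{n}{-24558} + \frac{498318}{p} = \frac{99061}{-24558} + \frac{498318}{-96807} = 99061 \left(- \frac{1}{24558}\right) + 498318 \left(- \frac{1}{96807}\right) = - \frac{99061}{24558} - \frac{314}{61} = - \frac{13753933}{1498038}$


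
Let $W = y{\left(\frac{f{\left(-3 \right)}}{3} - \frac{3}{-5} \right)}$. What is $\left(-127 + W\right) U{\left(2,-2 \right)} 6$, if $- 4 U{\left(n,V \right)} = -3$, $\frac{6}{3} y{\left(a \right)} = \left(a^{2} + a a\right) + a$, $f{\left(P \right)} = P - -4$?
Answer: $- \frac{14137}{25} \approx -565.48$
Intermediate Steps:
$f{\left(P \right)} = 4 + P$ ($f{\left(P \right)} = P + 4 = 4 + P$)
$y{\left(a \right)} = a^{2} + \frac{a}{2}$ ($y{\left(a \right)} = \frac{\left(a^{2} + a a\right) + a}{2} = \frac{\left(a^{2} + a^{2}\right) + a}{2} = \frac{2 a^{2} + a}{2} = \frac{a + 2 a^{2}}{2} = a^{2} + \frac{a}{2}$)
$U{\left(n,V \right)} = \frac{3}{4}$ ($U{\left(n,V \right)} = \left(- \frac{1}{4}\right) \left(-3\right) = \frac{3}{4}$)
$W = \frac{301}{225}$ ($W = \left(\frac{4 - 3}{3} - \frac{3}{-5}\right) \left(\frac{1}{2} + \left(\frac{4 - 3}{3} - \frac{3}{-5}\right)\right) = \left(1 \cdot \frac{1}{3} - - \frac{3}{5}\right) \left(\frac{1}{2} + \left(1 \cdot \frac{1}{3} - - \frac{3}{5}\right)\right) = \left(\frac{1}{3} + \frac{3}{5}\right) \left(\frac{1}{2} + \left(\frac{1}{3} + \frac{3}{5}\right)\right) = \frac{14 \left(\frac{1}{2} + \frac{14}{15}\right)}{15} = \frac{14}{15} \cdot \frac{43}{30} = \frac{301}{225} \approx 1.3378$)
$\left(-127 + W\right) U{\left(2,-2 \right)} 6 = \left(-127 + \frac{301}{225}\right) \frac{3}{4} \cdot 6 = \left(- \frac{28274}{225}\right) \frac{9}{2} = - \frac{14137}{25}$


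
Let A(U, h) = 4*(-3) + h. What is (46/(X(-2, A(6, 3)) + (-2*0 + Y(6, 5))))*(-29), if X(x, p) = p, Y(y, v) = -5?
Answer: 667/7 ≈ 95.286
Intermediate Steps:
A(U, h) = -12 + h
(46/(X(-2, A(6, 3)) + (-2*0 + Y(6, 5))))*(-29) = (46/((-12 + 3) + (-2*0 - 5)))*(-29) = (46/(-9 + (0 - 5)))*(-29) = (46/(-9 - 5))*(-29) = (46/(-14))*(-29) = (46*(-1/14))*(-29) = -23/7*(-29) = 667/7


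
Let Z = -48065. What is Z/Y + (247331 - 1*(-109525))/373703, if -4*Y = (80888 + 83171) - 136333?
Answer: 40871164118/5180644689 ≈ 7.8892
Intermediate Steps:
Y = -13863/2 (Y = -((80888 + 83171) - 136333)/4 = -(164059 - 136333)/4 = -¼*27726 = -13863/2 ≈ -6931.5)
Z/Y + (247331 - 1*(-109525))/373703 = -48065/(-13863/2) + (247331 - 1*(-109525))/373703 = -48065*(-2/13863) + (247331 + 109525)*(1/373703) = 96130/13863 + 356856*(1/373703) = 96130/13863 + 356856/373703 = 40871164118/5180644689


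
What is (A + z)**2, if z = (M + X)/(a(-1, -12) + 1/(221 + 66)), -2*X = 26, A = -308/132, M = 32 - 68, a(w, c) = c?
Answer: 327175744/106688241 ≈ 3.0667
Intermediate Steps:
M = -36
A = -7/3 (A = -308*1/132 = -7/3 ≈ -2.3333)
X = -13 (X = -1/2*26 = -13)
z = 14063/3443 (z = (-36 - 13)/(-12 + 1/(221 + 66)) = -49/(-12 + 1/287) = -49/(-3443/287) = -49*(-287/3443) = 14063/3443 ≈ 4.0845)
(A + z)**2 = (-7/3 + 14063/3443)**2 = (18088/10329)**2 = 327175744/106688241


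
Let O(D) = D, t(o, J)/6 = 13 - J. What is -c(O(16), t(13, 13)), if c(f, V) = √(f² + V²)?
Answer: -16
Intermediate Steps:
t(o, J) = 78 - 6*J (t(o, J) = 6*(13 - J) = 78 - 6*J)
c(f, V) = √(V² + f²)
-c(O(16), t(13, 13)) = -√((78 - 6*13)² + 16²) = -√((78 - 78)² + 256) = -√(0² + 256) = -√(0 + 256) = -√256 = -1*16 = -16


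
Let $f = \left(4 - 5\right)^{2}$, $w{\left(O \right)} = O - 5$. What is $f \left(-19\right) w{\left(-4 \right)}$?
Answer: $171$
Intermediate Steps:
$w{\left(O \right)} = -5 + O$ ($w{\left(O \right)} = O - 5 = -5 + O$)
$f = 1$ ($f = \left(-1\right)^{2} = 1$)
$f \left(-19\right) w{\left(-4 \right)} = 1 \left(-19\right) \left(-5 - 4\right) = \left(-19\right) \left(-9\right) = 171$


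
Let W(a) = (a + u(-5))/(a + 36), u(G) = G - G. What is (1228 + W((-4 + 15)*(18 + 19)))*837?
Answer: 455672007/443 ≈ 1.0286e+6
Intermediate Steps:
u(G) = 0
W(a) = a/(36 + a) (W(a) = (a + 0)/(a + 36) = a/(36 + a))
(1228 + W((-4 + 15)*(18 + 19)))*837 = (1228 + ((-4 + 15)*(18 + 19))/(36 + (-4 + 15)*(18 + 19)))*837 = (1228 + (11*37)/(36 + 11*37))*837 = (1228 + 407/(36 + 407))*837 = (1228 + 407/443)*837 = (544411/443)*837 = 455672007/443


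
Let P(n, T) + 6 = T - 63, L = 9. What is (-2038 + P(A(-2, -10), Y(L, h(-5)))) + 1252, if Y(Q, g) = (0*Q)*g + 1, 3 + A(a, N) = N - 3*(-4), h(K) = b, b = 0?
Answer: -854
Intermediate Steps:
h(K) = 0
A(a, N) = 9 + N (A(a, N) = -3 + (N - 3*(-4)) = -3 + (N + 12) = -3 + (12 + N) = 9 + N)
Y(Q, g) = 1 (Y(Q, g) = 0*g + 1 = 0 + 1 = 1)
P(n, T) = -69 + T (P(n, T) = -6 + (T - 63) = -6 + (-63 + T) = -69 + T)
(-2038 + P(A(-2, -10), Y(L, h(-5)))) + 1252 = (-2038 + (-69 + 1)) + 1252 = (-2038 - 68) + 1252 = -2106 + 1252 = -854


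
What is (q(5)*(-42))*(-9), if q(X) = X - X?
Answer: 0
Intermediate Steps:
q(X) = 0
(q(5)*(-42))*(-9) = (0*(-42))*(-9) = 0*(-9) = 0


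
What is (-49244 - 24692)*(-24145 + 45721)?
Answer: -1595243136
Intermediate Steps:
(-49244 - 24692)*(-24145 + 45721) = -73936*21576 = -1595243136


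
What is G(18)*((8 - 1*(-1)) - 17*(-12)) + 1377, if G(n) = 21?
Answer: 5850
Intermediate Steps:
G(18)*((8 - 1*(-1)) - 17*(-12)) + 1377 = 21*((8 - 1*(-1)) - 17*(-12)) + 1377 = 21*((8 + 1) + 204) + 1377 = 21*(9 + 204) + 1377 = 21*213 + 1377 = 4473 + 1377 = 5850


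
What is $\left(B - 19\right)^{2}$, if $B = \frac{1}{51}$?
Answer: $\frac{937024}{2601} \approx 360.26$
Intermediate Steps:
$B = \frac{1}{51} \approx 0.019608$
$\left(B - 19\right)^{2} = \left(\frac{1}{51} - 19\right)^{2} = \left(- \frac{968}{51}\right)^{2} = \frac{937024}{2601}$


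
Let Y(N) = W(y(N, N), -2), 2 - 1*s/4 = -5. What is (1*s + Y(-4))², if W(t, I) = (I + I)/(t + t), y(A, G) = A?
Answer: 3249/4 ≈ 812.25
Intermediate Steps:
s = 28 (s = 8 - 4*(-5) = 8 + 20 = 28)
W(t, I) = I/t (W(t, I) = (2*I)/((2*t)) = (2*I)*(1/(2*t)) = I/t)
Y(N) = -2/N
(1*s + Y(-4))² = (1*28 - 2/(-4))² = (28 - 2*(-¼))² = (28 + ½)² = (57/2)² = 3249/4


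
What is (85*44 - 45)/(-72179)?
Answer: -3695/72179 ≈ -0.051192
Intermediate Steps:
(85*44 - 45)/(-72179) = (3740 - 45)*(-1/72179) = 3695*(-1/72179) = -3695/72179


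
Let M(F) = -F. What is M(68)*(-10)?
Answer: 680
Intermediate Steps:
M(68)*(-10) = -1*68*(-10) = -68*(-10) = 680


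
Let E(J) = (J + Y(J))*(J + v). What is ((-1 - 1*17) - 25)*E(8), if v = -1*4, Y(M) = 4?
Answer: -2064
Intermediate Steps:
v = -4
E(J) = (-4 + J)*(4 + J) (E(J) = (J + 4)*(J - 4) = (4 + J)*(-4 + J) = (-4 + J)*(4 + J))
((-1 - 1*17) - 25)*E(8) = ((-1 - 1*17) - 25)*(-16 + 8**2) = ((-1 - 17) - 25)*(-16 + 64) = (-18 - 25)*48 = -43*48 = -2064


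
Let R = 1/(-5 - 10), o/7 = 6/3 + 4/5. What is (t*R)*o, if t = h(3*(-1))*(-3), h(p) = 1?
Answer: 98/25 ≈ 3.9200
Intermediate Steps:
o = 98/5 (o = 7*(6/3 + 4/5) = 7*(6*(⅓) + 4*(⅕)) = 7*(2 + ⅘) = 7*(14/5) = 98/5 ≈ 19.600)
t = -3 (t = 1*(-3) = -3)
R = -1/15 (R = 1/(-15) = -1/15 ≈ -0.066667)
(t*R)*o = -3*(-1/15)*(98/5) = (⅕)*(98/5) = 98/25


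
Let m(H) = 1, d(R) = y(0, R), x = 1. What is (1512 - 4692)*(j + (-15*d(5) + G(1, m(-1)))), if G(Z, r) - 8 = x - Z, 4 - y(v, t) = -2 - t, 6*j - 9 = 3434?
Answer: -1325530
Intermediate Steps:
j = 3443/6 (j = 3/2 + (⅙)*3434 = 3/2 + 1717/3 = 3443/6 ≈ 573.83)
y(v, t) = 6 + t (y(v, t) = 4 - (-2 - t) = 4 + (2 + t) = 6 + t)
d(R) = 6 + R
G(Z, r) = 9 - Z (G(Z, r) = 8 + (1 - Z) = 9 - Z)
(1512 - 4692)*(j + (-15*d(5) + G(1, m(-1)))) = (1512 - 4692)*(3443/6 + (-15*(6 + 5) + (9 - 1*1))) = -3180*(3443/6 + (-15*11 + (9 - 1))) = -3180*(3443/6 + (-165 + 8)) = -3180*(3443/6 - 157) = -3180*2501/6 = -1325530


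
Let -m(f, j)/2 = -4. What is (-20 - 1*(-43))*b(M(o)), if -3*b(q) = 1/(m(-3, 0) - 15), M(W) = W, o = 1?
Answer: 23/21 ≈ 1.0952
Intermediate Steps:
m(f, j) = 8 (m(f, j) = -2*(-4) = 8)
b(q) = 1/21 (b(q) = -1/(3*(8 - 15)) = -⅓/(-7) = -⅓*(-⅐) = 1/21)
(-20 - 1*(-43))*b(M(o)) = (-20 - 1*(-43))*(1/21) = (-20 + 43)*(1/21) = 23*(1/21) = 23/21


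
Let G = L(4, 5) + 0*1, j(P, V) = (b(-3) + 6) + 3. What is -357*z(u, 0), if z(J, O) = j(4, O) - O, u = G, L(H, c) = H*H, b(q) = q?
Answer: -2142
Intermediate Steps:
L(H, c) = H**2
j(P, V) = 6 (j(P, V) = (-3 + 6) + 3 = 3 + 3 = 6)
G = 16 (G = 4**2 + 0*1 = 16 + 0 = 16)
u = 16
z(J, O) = 6 - O
-357*z(u, 0) = -357*(6 - 1*0) = -357*(6 + 0) = -357*6 = -2142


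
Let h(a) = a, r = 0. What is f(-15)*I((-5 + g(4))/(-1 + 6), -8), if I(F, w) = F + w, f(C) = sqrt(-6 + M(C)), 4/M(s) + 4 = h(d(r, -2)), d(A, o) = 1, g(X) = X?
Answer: -41*I*sqrt(66)/15 ≈ -22.206*I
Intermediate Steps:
M(s) = -4/3 (M(s) = 4/(-4 + 1) = 4/(-3) = 4*(-1/3) = -4/3)
f(C) = I*sqrt(66)/3 (f(C) = sqrt(-6 - 4/3) = sqrt(-22/3) = I*sqrt(66)/3)
f(-15)*I((-5 + g(4))/(-1 + 6), -8) = (I*sqrt(66)/3)*((-5 + 4)/(-1 + 6) - 8) = (I*sqrt(66)/3)*(-1/5 - 8) = (I*sqrt(66)/3)*(-41/5) = -41*I*sqrt(66)/15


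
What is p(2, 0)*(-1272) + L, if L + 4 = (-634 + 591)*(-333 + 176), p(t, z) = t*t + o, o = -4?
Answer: 6747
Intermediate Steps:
p(t, z) = -4 + t**2 (p(t, z) = t*t - 4 = t**2 - 4 = -4 + t**2)
L = 6747 (L = -4 + (-634 + 591)*(-333 + 176) = -4 - 43*(-157) = -4 + 6751 = 6747)
p(2, 0)*(-1272) + L = (-4 + 2**2)*(-1272) + 6747 = (-4 + 4)*(-1272) + 6747 = 0*(-1272) + 6747 = 0 + 6747 = 6747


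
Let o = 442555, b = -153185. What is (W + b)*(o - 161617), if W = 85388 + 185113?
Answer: 32958522408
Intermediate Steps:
W = 270501
(W + b)*(o - 161617) = (270501 - 153185)*(442555 - 161617) = 117316*280938 = 32958522408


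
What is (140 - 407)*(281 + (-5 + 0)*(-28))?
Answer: -112407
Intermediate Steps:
(140 - 407)*(281 + (-5 + 0)*(-28)) = -267*(281 - 5*(-28)) = -267*(281 + 140) = -267*421 = -112407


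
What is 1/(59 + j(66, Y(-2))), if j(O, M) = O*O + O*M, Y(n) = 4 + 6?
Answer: 1/5075 ≈ 0.00019704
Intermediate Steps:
Y(n) = 10
j(O, M) = O² + M*O
1/(59 + j(66, Y(-2))) = 1/(59 + 66*(10 + 66)) = 1/(59 + 66*76) = 1/(59 + 5016) = 1/5075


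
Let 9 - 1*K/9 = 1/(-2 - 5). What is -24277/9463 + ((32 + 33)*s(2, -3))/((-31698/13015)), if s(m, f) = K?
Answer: -256474028179/116650401 ≈ -2198.7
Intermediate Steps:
K = 576/7 (K = 81 - 9/(-2 - 5) = 81 - 9/(-7) = 81 - 9*(-1/7) = 81 + 9/7 = 576/7 ≈ 82.286)
s(m, f) = 576/7
-24277/9463 + ((32 + 33)*s(2, -3))/((-31698/13015)) = -24277/9463 + ((32 + 33)*(576/7))/((-31698/13015)) = -24277*1/9463 + (65*(576/7))/((-31698*1/13015)) = -24277/9463 + 37440/(7*(-31698/13015)) = -24277/9463 + (37440/7)*(-13015/31698) = -24277/9463 - 27071200/12327 = -256474028179/116650401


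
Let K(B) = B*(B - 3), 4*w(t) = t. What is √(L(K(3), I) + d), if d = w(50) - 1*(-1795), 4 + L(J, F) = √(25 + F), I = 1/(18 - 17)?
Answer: √(7214 + 4*√26)/2 ≈ 42.528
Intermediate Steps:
w(t) = t/4
K(B) = B*(-3 + B)
I = 1 (I = 1/1 = 1)
L(J, F) = -4 + √(25 + F)
d = 3615/2 (d = (¼)*50 - 1*(-1795) = 25/2 + 1795 = 3615/2 ≈ 1807.5)
√(L(K(3), I) + d) = √((-4 + √(25 + 1)) + 3615/2) = √((-4 + √26) + 3615/2) = √(3607/2 + √26)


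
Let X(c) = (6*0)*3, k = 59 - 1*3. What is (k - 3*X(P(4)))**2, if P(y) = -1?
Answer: 3136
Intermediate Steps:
k = 56 (k = 59 - 3 = 56)
X(c) = 0 (X(c) = 0*3 = 0)
(k - 3*X(P(4)))**2 = (56 - 3*0)**2 = (56 + 0)**2 = 56**2 = 3136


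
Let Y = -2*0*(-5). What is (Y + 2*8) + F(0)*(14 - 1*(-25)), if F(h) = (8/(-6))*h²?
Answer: 16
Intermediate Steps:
Y = 0 (Y = 0*(-5) = 0)
F(h) = -4*h²/3 (F(h) = (8*(-⅙))*h² = -4*h²/3)
(Y + 2*8) + F(0)*(14 - 1*(-25)) = (0 + 2*8) + (-4/3*0²)*(14 - 1*(-25)) = (0 + 16) + (-4/3*0)*(14 + 25) = 16 + 0*39 = 16 + 0 = 16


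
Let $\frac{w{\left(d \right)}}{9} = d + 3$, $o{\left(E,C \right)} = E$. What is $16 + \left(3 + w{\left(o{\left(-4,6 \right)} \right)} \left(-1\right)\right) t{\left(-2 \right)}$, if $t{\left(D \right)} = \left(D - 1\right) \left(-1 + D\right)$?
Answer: $124$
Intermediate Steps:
$t{\left(D \right)} = \left(-1 + D\right)^{2}$ ($t{\left(D \right)} = \left(-1 + D\right) \left(-1 + D\right) = \left(-1 + D\right)^{2}$)
$w{\left(d \right)} = 27 + 9 d$ ($w{\left(d \right)} = 9 \left(d + 3\right) = 9 \left(3 + d\right) = 27 + 9 d$)
$16 + \left(3 + w{\left(o{\left(-4,6 \right)} \right)} \left(-1\right)\right) t{\left(-2 \right)} = 16 + \left(3 + \left(27 + 9 \left(-4\right)\right) \left(-1\right)\right) \left(-1 - 2\right)^{2} = 16 + \left(3 + \left(27 - 36\right) \left(-1\right)\right) \left(-3\right)^{2} = 16 + \left(3 - -9\right) 9 = 16 + \left(3 + 9\right) 9 = 16 + 12 \cdot 9 = 16 + 108 = 124$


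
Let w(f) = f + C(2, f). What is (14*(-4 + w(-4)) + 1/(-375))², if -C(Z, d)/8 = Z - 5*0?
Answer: 15876252001/140625 ≈ 1.1290e+5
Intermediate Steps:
C(Z, d) = -8*Z (C(Z, d) = -8*(Z - 5*0) = -8*(Z + 0) = -8*Z)
w(f) = -16 + f (w(f) = f - 8*2 = f - 16 = -16 + f)
(14*(-4 + w(-4)) + 1/(-375))² = (14*(-4 + (-16 - 4)) + 1/(-375))² = (14*(-4 - 20) - 1/375)² = (14*(-24) - 1/375)² = (-336 - 1/375)² = (-126001/375)² = 15876252001/140625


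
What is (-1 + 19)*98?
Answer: 1764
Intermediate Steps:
(-1 + 19)*98 = 18*98 = 1764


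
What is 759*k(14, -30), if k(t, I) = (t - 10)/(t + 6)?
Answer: 759/5 ≈ 151.80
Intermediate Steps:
k(t, I) = (-10 + t)/(6 + t)
759*k(14, -30) = 759*((-10 + 14)/(6 + 14)) = 759*(4/20) = 759*((1/20)*4) = 759*(⅕) = 759/5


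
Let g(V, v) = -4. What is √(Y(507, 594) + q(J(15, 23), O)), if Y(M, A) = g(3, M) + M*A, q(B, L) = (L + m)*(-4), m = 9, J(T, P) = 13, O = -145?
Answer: 3*√33522 ≈ 549.27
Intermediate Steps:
q(B, L) = -36 - 4*L (q(B, L) = (L + 9)*(-4) = (9 + L)*(-4) = -36 - 4*L)
Y(M, A) = -4 + A*M (Y(M, A) = -4 + M*A = -4 + A*M)
√(Y(507, 594) + q(J(15, 23), O)) = √((-4 + 594*507) + (-36 - 4*(-145))) = √((-4 + 301158) + (-36 + 580)) = √(301154 + 544) = √301698 = 3*√33522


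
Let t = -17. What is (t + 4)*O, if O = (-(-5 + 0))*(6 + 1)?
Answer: -455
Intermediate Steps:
O = 35 (O = -1*(-5)*7 = 5*7 = 35)
(t + 4)*O = (-17 + 4)*35 = -13*35 = -455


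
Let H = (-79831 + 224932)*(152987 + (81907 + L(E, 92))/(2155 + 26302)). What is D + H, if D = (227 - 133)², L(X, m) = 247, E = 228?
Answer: 57428798571415/2587 ≈ 2.2199e+10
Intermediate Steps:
H = 57428775712683/2587 (H = (-79831 + 224932)*(152987 + (81907 + 247)/(2155 + 26302)) = 145101*(152987 + 82154/28457) = 145101*(4353633213/28457) = 57428775712683/2587 ≈ 2.2199e+10)
D = 8836 (D = 94² = 8836)
D + H = 8836 + 57428775712683/2587 = 57428798571415/2587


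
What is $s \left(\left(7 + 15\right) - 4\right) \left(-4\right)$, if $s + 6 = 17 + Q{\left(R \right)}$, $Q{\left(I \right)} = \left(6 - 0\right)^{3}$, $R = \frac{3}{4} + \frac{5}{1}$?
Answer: $-16344$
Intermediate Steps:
$R = \frac{23}{4}$ ($R = 3 \cdot \frac{1}{4} + 5 \cdot 1 = \frac{3}{4} + 5 = \frac{23}{4} \approx 5.75$)
$Q{\left(I \right)} = 216$ ($Q{\left(I \right)} = \left(6 + 0\right)^{3} = 6^{3} = 216$)
$s = 227$ ($s = -6 + \left(17 + 216\right) = -6 + 233 = 227$)
$s \left(\left(7 + 15\right) - 4\right) \left(-4\right) = 227 \left(\left(7 + 15\right) - 4\right) \left(-4\right) = 227 \left(22 - 4\right) \left(-4\right) = 227 \cdot 18 \left(-4\right) = 4086 \left(-4\right) = -16344$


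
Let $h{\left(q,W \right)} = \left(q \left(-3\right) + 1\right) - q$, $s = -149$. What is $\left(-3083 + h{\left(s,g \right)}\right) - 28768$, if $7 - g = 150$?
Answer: $-31254$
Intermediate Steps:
$g = -143$ ($g = 7 - 150 = -143$)
$h{\left(q,W \right)} = 1 - 4 q$ ($h{\left(q,W \right)} = \left(- 3 q + 1\right) - q = \left(1 - 3 q\right) - q = 1 - 4 q$)
$\left(-3083 + h{\left(s,g \right)}\right) - 28768 = \left(-3083 + \left(1 - -596\right)\right) - 28768 = \left(-3083 + \left(1 + 596\right)\right) - 28768 = \left(-3083 + 597\right) - 28768 = -2486 - 28768 = -31254$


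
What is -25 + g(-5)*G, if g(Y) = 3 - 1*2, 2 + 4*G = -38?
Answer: -35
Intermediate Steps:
G = -10 (G = -½ + (¼)*(-38) = -½ - 19/2 = -10)
g(Y) = 1 (g(Y) = 3 - 2 = 1)
-25 + g(-5)*G = -25 + 1*(-10) = -25 - 10 = -35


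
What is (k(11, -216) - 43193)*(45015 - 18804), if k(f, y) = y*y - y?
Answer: 96430269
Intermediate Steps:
k(f, y) = y**2 - y
(k(11, -216) - 43193)*(45015 - 18804) = (-216*(-1 - 216) - 43193)*(45015 - 18804) = (-216*(-217) - 43193)*26211 = (46872 - 43193)*26211 = 3679*26211 = 96430269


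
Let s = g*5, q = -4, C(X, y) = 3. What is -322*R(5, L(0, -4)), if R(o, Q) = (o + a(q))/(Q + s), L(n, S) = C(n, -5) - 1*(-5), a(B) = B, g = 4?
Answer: -23/2 ≈ -11.500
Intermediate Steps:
s = 20 (s = 4*5 = 20)
L(n, S) = 8 (L(n, S) = 3 - 1*(-5) = 3 + 5 = 8)
R(o, Q) = (-4 + o)/(20 + Q) (R(o, Q) = (o - 4)/(Q + 20) = (-4 + o)/(20 + Q))
-322*R(5, L(0, -4)) = -322*(-4 + 5)/(20 + 8) = -322/28 = -23/2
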